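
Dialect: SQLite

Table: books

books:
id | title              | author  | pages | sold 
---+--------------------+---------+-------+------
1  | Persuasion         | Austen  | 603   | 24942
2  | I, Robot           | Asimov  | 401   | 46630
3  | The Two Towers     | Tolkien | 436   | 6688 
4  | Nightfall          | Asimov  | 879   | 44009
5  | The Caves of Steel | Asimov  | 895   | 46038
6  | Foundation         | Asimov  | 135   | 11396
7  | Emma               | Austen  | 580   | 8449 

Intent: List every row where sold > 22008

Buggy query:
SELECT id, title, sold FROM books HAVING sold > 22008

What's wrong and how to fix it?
Bug: HAVING filters the output of aggregation, but this query has no GROUP BY and no aggregate functions, so SQLite rejects it (HAVING clause on a non-aggregate query); the condition here is per row

Fix: Replace HAVING with WHERE since the condition applies to individual rows

Corrected query:
SELECT id, title, sold FROM books WHERE sold > 22008

Result:
id | title              | sold 
---+--------------------+------
1  | Persuasion         | 24942
2  | I, Robot           | 46630
4  | Nightfall          | 44009
5  | The Caves of Steel | 46038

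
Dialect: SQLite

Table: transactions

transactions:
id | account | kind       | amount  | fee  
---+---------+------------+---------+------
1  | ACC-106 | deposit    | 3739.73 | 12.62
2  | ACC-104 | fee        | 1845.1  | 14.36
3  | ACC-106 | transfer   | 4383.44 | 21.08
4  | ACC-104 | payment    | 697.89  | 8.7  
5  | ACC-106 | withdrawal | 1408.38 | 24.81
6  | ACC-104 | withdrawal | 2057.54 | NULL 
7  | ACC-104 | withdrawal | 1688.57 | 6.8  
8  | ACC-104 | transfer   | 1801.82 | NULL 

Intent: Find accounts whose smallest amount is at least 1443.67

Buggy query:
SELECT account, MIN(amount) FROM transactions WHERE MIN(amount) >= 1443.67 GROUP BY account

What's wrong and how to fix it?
Bug: Aggregates like MIN are computed per group after WHERE runs

Fix: Use HAVING for the per-group MIN condition

Corrected query:
SELECT account, MIN(amount) FROM transactions GROUP BY account HAVING MIN(amount) >= 1443.67

Result:
(no rows)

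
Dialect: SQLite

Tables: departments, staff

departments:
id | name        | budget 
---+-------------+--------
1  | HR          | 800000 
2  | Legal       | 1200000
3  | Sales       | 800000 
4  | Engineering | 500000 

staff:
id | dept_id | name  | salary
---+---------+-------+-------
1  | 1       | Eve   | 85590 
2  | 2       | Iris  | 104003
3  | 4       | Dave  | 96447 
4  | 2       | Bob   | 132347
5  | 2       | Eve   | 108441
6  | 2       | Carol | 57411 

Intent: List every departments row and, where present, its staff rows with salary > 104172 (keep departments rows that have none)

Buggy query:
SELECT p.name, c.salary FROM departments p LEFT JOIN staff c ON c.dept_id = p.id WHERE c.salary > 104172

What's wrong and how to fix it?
Bug: Filtering c.salary in WHERE discards the NULL rows produced by LEFT JOIN, turning it into an inner join

Fix: Move the right-table condition into the ON clause so unmatched parents are kept

Corrected query:
SELECT p.name, c.salary FROM departments p LEFT JOIN staff c ON c.dept_id = p.id AND c.salary > 104172

Result:
name        | salary
------------+-------
HR          | NULL  
Legal       | 108441
Legal       | 132347
Sales       | NULL  
Engineering | NULL  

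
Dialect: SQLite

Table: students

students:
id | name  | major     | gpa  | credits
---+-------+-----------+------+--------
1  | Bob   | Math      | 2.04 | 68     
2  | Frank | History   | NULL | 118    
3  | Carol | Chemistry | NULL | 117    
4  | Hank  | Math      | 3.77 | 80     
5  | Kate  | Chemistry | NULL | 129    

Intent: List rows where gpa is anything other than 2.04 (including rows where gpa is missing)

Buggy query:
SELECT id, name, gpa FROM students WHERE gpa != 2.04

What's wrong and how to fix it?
Bug: Inequality against NULL is unknown, not true; rows with NULL are dropped

Fix: Add an explicit OR gpa IS NULL to include the missing-value rows

Corrected query:
SELECT id, name, gpa FROM students WHERE gpa != 2.04 OR gpa IS NULL

Result:
id | name  | gpa 
---+-------+-----
2  | Frank | NULL
3  | Carol | NULL
4  | Hank  | 3.77
5  | Kate  | NULL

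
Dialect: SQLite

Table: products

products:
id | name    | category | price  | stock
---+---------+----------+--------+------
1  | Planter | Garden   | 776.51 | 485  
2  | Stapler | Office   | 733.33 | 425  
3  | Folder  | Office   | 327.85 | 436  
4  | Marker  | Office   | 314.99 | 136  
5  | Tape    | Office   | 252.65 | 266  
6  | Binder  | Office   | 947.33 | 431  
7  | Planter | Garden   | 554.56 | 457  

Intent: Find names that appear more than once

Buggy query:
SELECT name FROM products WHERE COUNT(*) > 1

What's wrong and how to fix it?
Bug: WHERE can't reference COUNT(*); aggregates are computed after WHERE

Fix: Group first, then use HAVING for the count condition

Corrected query:
SELECT name FROM products GROUP BY name HAVING COUNT(*) > 1

Result:
name   
-------
Planter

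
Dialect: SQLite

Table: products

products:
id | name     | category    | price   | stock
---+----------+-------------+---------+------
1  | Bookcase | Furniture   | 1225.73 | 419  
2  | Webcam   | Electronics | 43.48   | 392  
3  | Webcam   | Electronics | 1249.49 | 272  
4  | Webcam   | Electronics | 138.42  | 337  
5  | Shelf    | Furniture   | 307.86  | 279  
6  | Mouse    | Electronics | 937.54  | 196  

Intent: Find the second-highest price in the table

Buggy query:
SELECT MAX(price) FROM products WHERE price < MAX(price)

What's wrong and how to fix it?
Bug: MAX(price) on the right of the comparison is an aggregate-in-WHERE error

Fix: Put the inner MAX in a scalar subquery

Corrected query:
SELECT MAX(price) FROM products WHERE price < (SELECT MAX(price) FROM products)

Result:
MAX(price)
----------
1225.73   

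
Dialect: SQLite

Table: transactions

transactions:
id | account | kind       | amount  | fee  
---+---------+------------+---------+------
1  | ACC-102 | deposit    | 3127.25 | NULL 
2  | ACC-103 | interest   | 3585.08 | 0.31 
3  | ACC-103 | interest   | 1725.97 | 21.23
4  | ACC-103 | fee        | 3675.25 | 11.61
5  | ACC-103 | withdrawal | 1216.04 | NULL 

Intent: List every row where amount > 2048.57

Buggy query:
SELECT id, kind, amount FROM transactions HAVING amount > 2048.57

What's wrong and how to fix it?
Bug: HAVING filters the output of aggregation, but this query has no GROUP BY and no aggregate functions, so SQLite rejects it (HAVING clause on a non-aggregate query); the condition here is per row

Fix: Use WHERE for row-level filtering

Corrected query:
SELECT id, kind, amount FROM transactions WHERE amount > 2048.57

Result:
id | kind     | amount 
---+----------+--------
1  | deposit  | 3127.25
2  | interest | 3585.08
4  | fee      | 3675.25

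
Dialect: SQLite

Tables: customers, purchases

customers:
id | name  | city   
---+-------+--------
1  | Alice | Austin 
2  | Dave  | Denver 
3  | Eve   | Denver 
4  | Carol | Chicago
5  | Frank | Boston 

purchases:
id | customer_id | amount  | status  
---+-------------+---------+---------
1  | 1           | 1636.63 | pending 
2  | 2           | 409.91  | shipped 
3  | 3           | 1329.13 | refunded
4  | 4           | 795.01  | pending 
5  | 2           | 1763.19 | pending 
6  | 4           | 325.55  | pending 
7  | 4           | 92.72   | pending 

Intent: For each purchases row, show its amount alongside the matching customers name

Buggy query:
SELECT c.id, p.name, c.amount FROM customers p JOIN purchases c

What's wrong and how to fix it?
Bug: Missing join condition: each purchases row is matched to all customers rows instead of just its own

Fix: Specify the join condition linking the foreign key to the parent id

Corrected query:
SELECT c.id, p.name, c.amount FROM customers p JOIN purchases c ON c.customer_id = p.id

Result:
id | name  | amount 
---+-------+--------
1  | Alice | 1636.63
2  | Dave  | 409.91 
3  | Eve   | 1329.13
4  | Carol | 795.01 
5  | Dave  | 1763.19
6  | Carol | 325.55 
7  | Carol | 92.72  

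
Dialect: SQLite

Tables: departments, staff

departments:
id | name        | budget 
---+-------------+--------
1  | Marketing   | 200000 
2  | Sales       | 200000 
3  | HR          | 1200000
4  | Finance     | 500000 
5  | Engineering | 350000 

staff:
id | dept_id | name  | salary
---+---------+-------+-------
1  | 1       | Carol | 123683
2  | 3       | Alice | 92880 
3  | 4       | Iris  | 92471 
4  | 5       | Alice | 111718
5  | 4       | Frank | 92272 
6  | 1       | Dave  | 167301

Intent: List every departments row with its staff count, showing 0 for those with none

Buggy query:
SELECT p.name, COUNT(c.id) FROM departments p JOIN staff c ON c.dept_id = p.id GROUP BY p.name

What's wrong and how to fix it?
Bug: An inner join excludes parents with zero children

Fix: Switch to LEFT JOIN to retain unmatched parent rows

Corrected query:
SELECT p.name, COUNT(c.id) FROM departments p LEFT JOIN staff c ON c.dept_id = p.id GROUP BY p.name

Result:
name        | COUNT(c.id)
------------+------------
Engineering | 1          
Finance     | 2          
HR          | 1          
Marketing   | 2          
Sales       | 0          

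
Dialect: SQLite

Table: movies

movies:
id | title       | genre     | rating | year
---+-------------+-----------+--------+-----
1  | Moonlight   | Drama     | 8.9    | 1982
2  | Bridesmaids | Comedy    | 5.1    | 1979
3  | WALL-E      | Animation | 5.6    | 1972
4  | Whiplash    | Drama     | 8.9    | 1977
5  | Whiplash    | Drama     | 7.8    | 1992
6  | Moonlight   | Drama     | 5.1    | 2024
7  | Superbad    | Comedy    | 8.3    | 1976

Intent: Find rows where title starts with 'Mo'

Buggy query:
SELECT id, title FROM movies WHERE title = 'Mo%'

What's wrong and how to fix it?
Bug: Wildcards only work with LIKE; '=' treats '%' as a literal character

Fix: Use LIKE for wildcard pattern matching

Corrected query:
SELECT id, title FROM movies WHERE title LIKE 'Mo%'

Result:
id | title    
---+----------
1  | Moonlight
6  | Moonlight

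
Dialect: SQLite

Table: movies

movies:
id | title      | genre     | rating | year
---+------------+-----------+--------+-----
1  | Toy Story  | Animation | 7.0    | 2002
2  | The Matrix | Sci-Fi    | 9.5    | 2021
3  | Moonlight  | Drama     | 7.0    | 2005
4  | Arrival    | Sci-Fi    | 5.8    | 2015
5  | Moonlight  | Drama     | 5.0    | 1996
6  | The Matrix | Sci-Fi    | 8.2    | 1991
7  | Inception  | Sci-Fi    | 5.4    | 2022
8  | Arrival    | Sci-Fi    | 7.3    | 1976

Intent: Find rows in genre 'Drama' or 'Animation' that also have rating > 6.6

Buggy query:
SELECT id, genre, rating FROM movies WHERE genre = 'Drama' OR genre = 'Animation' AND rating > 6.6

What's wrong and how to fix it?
Bug: AND binds tighter than OR, so this parses as genre = 'Drama' OR (genre = 'Animation' AND rating > 6.6)

Fix: Group the OR with parentheses (or use IN), then AND the threshold

Corrected query:
SELECT id, genre, rating FROM movies WHERE (genre = 'Drama' OR genre = 'Animation') AND rating > 6.6

Result:
id | genre     | rating
---+-----------+-------
1  | Animation | 7     
3  | Drama     | 7     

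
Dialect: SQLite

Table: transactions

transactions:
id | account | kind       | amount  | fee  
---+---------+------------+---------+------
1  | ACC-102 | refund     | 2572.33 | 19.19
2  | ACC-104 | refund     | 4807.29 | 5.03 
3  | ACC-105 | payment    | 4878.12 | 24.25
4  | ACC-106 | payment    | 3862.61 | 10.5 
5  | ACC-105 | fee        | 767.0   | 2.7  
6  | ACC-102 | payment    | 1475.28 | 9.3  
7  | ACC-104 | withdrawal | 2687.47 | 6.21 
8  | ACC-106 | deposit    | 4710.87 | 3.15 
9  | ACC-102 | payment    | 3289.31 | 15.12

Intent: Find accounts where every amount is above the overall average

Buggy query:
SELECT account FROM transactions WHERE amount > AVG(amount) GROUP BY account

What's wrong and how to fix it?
Bug: AVG() is an aggregate; it can't sit directly in WHERE

Fix: Use a subquery for AVG and a HAVING MIN(...) filter so the condition holds for every row in the group

Corrected query:
SELECT account FROM transactions GROUP BY account HAVING MIN(amount) > (SELECT AVG(amount) FROM transactions)

Result:
account
-------
ACC-106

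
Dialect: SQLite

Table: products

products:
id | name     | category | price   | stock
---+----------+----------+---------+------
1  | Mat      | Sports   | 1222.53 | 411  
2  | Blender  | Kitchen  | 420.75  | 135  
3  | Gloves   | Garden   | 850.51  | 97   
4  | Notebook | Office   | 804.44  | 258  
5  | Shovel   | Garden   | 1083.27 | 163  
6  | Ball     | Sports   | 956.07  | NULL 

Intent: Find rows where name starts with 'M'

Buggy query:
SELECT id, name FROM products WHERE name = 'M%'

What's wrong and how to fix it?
Bug: Wildcards only work with LIKE; '=' treats '%' as a literal character

Fix: Use LIKE for wildcard pattern matching

Corrected query:
SELECT id, name FROM products WHERE name LIKE 'M%'

Result:
id | name
---+-----
1  | Mat 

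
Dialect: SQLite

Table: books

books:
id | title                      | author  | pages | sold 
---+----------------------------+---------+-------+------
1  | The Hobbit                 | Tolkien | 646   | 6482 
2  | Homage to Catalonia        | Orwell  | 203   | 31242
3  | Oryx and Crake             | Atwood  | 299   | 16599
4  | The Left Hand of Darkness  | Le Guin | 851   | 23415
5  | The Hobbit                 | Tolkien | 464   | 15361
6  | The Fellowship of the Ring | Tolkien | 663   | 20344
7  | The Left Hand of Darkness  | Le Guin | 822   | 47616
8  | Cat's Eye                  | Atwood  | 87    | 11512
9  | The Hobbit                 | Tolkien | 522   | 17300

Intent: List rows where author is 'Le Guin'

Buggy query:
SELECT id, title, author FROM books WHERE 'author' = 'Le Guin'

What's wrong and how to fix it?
Bug: Single quotes denote string literals in SQL; the column name is being compared as a constant string

Fix: Remove the quotes around the column name (or use double quotes for an identifier)

Corrected query:
SELECT id, title, author FROM books WHERE author = 'Le Guin'

Result:
id | title                     | author 
---+---------------------------+--------
4  | The Left Hand of Darkness | Le Guin
7  | The Left Hand of Darkness | Le Guin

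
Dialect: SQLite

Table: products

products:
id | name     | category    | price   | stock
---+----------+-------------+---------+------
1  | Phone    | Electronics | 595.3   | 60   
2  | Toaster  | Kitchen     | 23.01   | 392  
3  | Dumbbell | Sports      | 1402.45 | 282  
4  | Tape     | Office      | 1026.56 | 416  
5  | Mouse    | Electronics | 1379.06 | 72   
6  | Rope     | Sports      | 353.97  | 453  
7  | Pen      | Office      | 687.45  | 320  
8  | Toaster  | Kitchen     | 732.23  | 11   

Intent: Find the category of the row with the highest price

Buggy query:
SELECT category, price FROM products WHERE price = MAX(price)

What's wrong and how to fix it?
Bug: MAX(price) is an aggregate and cannot be used directly in WHERE

Fix: Use a subquery: WHERE price = (SELECT MAX(price) FROM products)

Corrected query:
SELECT category, price FROM products WHERE price = (SELECT MAX(price) FROM products)

Result:
category | price  
---------+--------
Sports   | 1402.45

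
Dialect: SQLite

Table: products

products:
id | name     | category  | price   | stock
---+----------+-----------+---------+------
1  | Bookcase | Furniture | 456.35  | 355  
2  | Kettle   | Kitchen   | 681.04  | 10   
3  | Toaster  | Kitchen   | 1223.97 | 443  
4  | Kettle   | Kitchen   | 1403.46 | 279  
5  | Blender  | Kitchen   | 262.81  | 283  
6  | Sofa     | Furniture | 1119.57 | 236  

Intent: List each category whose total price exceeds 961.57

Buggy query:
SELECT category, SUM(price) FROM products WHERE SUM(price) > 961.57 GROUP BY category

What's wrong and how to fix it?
Bug: SUM(price) is an aggregate, but WHERE filters rows before aggregation

Fix: Use HAVING (which filters groups after aggregation) instead of WHERE

Corrected query:
SELECT category, SUM(price) FROM products GROUP BY category HAVING SUM(price) > 961.57

Result:
category  | SUM(price)
----------+-----------
Furniture | 1575.92   
Kitchen   | 3571.28   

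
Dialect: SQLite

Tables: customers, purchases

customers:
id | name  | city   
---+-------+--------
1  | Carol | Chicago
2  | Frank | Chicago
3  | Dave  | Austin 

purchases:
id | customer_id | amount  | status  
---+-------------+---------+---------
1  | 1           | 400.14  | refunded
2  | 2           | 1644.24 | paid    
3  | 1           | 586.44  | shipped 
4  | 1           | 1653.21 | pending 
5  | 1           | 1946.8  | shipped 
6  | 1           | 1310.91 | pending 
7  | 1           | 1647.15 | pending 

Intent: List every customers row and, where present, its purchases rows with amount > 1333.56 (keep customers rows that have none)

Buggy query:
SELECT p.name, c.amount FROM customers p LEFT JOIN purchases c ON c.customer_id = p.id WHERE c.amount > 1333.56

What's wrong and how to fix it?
Bug: A WHERE condition on the right-hand table after LEFT JOIN drops unmatched parents

Fix: Move the right-table condition into the ON clause so unmatched parents are kept

Corrected query:
SELECT p.name, c.amount FROM customers p LEFT JOIN purchases c ON c.customer_id = p.id AND c.amount > 1333.56

Result:
name  | amount 
------+--------
Carol | 1647.15
Carol | 1653.21
Carol | 1946.8 
Frank | 1644.24
Dave  | NULL   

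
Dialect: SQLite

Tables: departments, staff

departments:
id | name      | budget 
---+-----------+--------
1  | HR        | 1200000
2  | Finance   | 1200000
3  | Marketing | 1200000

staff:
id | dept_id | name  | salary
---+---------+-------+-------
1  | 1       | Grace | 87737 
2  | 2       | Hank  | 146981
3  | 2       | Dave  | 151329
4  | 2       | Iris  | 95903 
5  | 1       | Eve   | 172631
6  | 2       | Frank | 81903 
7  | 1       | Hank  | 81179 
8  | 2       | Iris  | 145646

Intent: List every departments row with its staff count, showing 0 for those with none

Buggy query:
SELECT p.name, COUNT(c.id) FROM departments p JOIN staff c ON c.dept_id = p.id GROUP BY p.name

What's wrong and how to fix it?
Bug: INNER JOIN drops departments rows that have no matching staff rows

Fix: Switch to LEFT JOIN to retain unmatched parent rows

Corrected query:
SELECT p.name, COUNT(c.id) FROM departments p LEFT JOIN staff c ON c.dept_id = p.id GROUP BY p.name

Result:
name      | COUNT(c.id)
----------+------------
Finance   | 5          
HR        | 3          
Marketing | 0          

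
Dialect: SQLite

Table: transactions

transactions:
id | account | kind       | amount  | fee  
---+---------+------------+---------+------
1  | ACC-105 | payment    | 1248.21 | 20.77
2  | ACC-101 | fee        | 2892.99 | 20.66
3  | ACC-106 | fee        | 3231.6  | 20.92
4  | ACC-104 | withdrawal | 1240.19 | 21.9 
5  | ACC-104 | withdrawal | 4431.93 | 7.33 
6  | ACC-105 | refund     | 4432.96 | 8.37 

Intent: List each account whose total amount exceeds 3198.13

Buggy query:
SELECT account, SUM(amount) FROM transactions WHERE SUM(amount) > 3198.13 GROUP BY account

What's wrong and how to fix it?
Bug: SUM(amount) is an aggregate, but WHERE filters rows before aggregation

Fix: Move the aggregate condition to a HAVING clause

Corrected query:
SELECT account, SUM(amount) FROM transactions GROUP BY account HAVING SUM(amount) > 3198.13

Result:
account | SUM(amount)
--------+------------
ACC-104 | 5672.12    
ACC-105 | 5681.17    
ACC-106 | 3231.6     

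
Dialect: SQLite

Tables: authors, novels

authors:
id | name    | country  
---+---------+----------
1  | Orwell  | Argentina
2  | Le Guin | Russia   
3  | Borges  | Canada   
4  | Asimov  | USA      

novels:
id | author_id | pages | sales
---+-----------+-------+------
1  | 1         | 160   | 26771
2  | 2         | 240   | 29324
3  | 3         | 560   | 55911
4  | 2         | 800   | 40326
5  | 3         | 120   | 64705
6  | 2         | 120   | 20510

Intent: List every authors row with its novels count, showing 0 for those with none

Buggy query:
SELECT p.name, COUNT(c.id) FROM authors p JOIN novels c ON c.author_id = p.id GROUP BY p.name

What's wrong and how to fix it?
Bug: INNER JOIN drops authors rows that have no matching novels rows

Fix: Use LEFT JOIN so parents without children still appear (COUNT(c.id) gives 0)

Corrected query:
SELECT p.name, COUNT(c.id) FROM authors p LEFT JOIN novels c ON c.author_id = p.id GROUP BY p.name

Result:
name    | COUNT(c.id)
--------+------------
Asimov  | 0          
Borges  | 2          
Le Guin | 3          
Orwell  | 1          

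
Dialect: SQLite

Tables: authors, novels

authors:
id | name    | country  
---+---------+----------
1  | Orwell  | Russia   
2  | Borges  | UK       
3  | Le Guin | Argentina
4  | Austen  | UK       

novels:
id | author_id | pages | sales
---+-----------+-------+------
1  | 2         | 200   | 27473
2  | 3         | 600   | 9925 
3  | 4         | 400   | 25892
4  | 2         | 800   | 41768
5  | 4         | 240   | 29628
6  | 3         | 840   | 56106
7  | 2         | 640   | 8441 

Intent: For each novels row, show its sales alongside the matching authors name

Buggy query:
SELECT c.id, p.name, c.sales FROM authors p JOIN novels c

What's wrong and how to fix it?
Bug: JOIN with no ON clause produces a cartesian product; every novels row pairs with every authors row

Fix: Specify the join condition linking the foreign key to the parent id

Corrected query:
SELECT c.id, p.name, c.sales FROM authors p JOIN novels c ON c.author_id = p.id

Result:
id | name    | sales
---+---------+------
1  | Borges  | 27473
2  | Le Guin | 9925 
3  | Austen  | 25892
4  | Borges  | 41768
5  | Austen  | 29628
6  | Le Guin | 56106
7  | Borges  | 8441 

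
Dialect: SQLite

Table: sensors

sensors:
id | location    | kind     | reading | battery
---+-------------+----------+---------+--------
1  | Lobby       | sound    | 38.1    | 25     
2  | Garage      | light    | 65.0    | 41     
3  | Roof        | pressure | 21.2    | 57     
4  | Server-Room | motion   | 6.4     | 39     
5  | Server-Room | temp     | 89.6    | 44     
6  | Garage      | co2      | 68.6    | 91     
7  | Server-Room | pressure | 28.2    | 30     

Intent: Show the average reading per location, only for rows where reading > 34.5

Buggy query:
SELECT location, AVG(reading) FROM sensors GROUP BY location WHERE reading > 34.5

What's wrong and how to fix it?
Bug: Row-level WHERE must come before GROUP BY in the clause order

Fix: Place WHERE between FROM and GROUP BY

Corrected query:
SELECT location, AVG(reading) FROM sensors WHERE reading > 34.5 GROUP BY location

Result:
location    | AVG(reading)
------------+-------------
Garage      | 66.8        
Lobby       | 38.1        
Server-Room | 89.6        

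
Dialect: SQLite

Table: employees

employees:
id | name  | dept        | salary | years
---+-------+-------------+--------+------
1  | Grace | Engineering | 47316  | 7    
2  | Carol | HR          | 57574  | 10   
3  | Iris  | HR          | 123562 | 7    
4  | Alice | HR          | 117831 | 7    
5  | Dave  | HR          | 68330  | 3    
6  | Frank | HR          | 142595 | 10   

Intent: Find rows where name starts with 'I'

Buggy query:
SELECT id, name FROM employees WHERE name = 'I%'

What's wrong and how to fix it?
Bug: Wildcards only work with LIKE; '=' treats '%' as a literal character

Fix: Use LIKE for wildcard pattern matching

Corrected query:
SELECT id, name FROM employees WHERE name LIKE 'I%'

Result:
id | name
---+-----
3  | Iris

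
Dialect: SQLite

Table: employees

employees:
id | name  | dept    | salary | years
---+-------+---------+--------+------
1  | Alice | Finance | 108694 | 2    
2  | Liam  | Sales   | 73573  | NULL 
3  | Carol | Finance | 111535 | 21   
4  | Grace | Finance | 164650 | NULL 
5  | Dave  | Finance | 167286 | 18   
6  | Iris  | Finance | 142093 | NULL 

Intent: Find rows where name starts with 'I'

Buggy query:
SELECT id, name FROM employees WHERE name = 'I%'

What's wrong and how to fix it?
Bug: '=' compares the literal string including the % character; pattern matching needs LIKE

Fix: Use LIKE for wildcard pattern matching

Corrected query:
SELECT id, name FROM employees WHERE name LIKE 'I%'

Result:
id | name
---+-----
6  | Iris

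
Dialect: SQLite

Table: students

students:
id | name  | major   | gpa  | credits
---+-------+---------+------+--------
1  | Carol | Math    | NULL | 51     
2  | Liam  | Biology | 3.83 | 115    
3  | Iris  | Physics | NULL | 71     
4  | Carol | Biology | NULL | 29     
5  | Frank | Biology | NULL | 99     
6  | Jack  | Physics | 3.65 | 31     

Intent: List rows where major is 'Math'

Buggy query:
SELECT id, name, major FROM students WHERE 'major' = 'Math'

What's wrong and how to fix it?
Bug: 'major' in single quotes is a string literal, not the column; the comparison is literal-vs-literal and never true

Fix: Reference the column as major without single quotes

Corrected query:
SELECT id, name, major FROM students WHERE major = 'Math'

Result:
id | name  | major
---+-------+------
1  | Carol | Math 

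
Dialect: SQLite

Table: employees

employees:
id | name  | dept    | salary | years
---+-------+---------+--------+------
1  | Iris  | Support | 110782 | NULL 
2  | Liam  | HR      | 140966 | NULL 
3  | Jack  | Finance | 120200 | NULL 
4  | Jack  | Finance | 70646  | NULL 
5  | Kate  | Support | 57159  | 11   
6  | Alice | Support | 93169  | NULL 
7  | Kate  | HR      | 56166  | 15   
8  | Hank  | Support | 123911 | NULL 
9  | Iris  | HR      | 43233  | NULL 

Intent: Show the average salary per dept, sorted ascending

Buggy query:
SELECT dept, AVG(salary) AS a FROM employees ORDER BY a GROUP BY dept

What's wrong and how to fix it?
Bug: GROUP BY must precede ORDER BY

Fix: Move ORDER BY to the end, after GROUP BY

Corrected query:
SELECT dept, AVG(salary) AS a FROM employees GROUP BY dept ORDER BY a

Result:
dept    | a           
--------+-------------
HR      | 80121.666667
Finance | 95423       
Support | 96255.25    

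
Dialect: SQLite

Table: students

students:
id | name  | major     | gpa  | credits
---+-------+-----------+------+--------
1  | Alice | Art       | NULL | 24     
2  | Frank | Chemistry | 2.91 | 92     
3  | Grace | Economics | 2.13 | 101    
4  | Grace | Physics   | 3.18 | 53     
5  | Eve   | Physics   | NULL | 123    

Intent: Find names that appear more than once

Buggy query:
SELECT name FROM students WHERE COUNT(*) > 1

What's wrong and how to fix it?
Bug: WHERE can't reference COUNT(*); aggregates are computed after WHERE

Fix: GROUP BY name, then filter groups with HAVING COUNT(*) > 1

Corrected query:
SELECT name FROM students GROUP BY name HAVING COUNT(*) > 1

Result:
name 
-----
Grace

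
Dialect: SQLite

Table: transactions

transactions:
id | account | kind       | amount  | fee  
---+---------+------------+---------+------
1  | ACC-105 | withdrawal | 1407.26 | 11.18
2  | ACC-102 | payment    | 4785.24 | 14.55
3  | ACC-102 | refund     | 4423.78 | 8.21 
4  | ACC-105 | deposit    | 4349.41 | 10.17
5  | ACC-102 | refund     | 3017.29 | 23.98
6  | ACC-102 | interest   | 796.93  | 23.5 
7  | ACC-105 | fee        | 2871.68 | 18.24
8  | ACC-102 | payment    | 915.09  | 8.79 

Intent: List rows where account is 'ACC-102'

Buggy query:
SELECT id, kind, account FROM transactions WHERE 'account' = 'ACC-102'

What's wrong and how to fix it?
Bug: 'account' in single quotes is a string literal, not the column; the comparison is literal-vs-literal and never true

Fix: Reference the column as account without single quotes

Corrected query:
SELECT id, kind, account FROM transactions WHERE account = 'ACC-102'

Result:
id | kind     | account
---+----------+--------
2  | payment  | ACC-102
3  | refund   | ACC-102
5  | refund   | ACC-102
6  | interest | ACC-102
8  | payment  | ACC-102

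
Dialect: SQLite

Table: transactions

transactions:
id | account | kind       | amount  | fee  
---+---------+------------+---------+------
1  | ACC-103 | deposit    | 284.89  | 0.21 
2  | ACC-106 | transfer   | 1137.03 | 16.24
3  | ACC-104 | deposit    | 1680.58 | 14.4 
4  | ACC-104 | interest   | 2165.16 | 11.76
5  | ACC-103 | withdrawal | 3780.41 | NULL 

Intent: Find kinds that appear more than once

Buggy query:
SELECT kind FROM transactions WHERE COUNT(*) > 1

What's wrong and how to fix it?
Bug: COUNT(*) is an aggregate and cannot be used in WHERE

Fix: Group first, then use HAVING for the count condition

Corrected query:
SELECT kind FROM transactions GROUP BY kind HAVING COUNT(*) > 1

Result:
kind   
-------
deposit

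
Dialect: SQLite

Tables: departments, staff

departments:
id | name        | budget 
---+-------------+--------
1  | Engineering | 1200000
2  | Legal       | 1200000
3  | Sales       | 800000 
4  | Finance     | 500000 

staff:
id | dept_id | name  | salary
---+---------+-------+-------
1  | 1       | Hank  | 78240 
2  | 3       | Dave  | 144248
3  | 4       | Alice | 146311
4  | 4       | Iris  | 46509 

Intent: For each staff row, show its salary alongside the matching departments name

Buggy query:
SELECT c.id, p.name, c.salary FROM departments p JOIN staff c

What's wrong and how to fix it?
Bug: Missing join condition: each staff row is matched to all departments rows instead of just its own

Fix: Add ON c.dept_id = p.id to the JOIN

Corrected query:
SELECT c.id, p.name, c.salary FROM departments p JOIN staff c ON c.dept_id = p.id

Result:
id | name        | salary
---+-------------+-------
1  | Engineering | 78240 
2  | Sales       | 144248
3  | Finance     | 146311
4  | Finance     | 46509 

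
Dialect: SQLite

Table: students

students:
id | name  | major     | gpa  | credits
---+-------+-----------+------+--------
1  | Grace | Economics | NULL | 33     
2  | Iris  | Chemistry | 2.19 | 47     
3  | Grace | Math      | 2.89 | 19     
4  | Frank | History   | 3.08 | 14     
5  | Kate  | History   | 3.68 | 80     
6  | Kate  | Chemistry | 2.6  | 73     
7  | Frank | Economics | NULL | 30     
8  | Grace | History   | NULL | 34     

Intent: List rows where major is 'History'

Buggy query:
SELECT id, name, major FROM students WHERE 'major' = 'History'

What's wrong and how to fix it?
Bug: 'major' in single quotes is a string literal, not the column; the comparison is literal-vs-literal and never true

Fix: Reference the column as major without single quotes

Corrected query:
SELECT id, name, major FROM students WHERE major = 'History'

Result:
id | name  | major  
---+-------+--------
4  | Frank | History
5  | Kate  | History
8  | Grace | History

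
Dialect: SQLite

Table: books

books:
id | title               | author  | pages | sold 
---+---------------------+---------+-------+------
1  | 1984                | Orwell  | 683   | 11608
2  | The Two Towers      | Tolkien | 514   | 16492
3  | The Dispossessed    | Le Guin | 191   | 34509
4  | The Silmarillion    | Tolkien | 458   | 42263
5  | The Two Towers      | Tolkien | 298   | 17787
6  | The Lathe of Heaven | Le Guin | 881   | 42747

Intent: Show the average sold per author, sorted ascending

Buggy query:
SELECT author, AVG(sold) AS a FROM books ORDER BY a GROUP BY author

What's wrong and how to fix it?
Bug: GROUP BY must precede ORDER BY

Fix: Reorder: SELECT … FROM … GROUP BY … ORDER BY …

Corrected query:
SELECT author, AVG(sold) AS a FROM books GROUP BY author ORDER BY a

Result:
author  | a    
--------+------
Orwell  | 11608
Tolkien | 25514
Le Guin | 38628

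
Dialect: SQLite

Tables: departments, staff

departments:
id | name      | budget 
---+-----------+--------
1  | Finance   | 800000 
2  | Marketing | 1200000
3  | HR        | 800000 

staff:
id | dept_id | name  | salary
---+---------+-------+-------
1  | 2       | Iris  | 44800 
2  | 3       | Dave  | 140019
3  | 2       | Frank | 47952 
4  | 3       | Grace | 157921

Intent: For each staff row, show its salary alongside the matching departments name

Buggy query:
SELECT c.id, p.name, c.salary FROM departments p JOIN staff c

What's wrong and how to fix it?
Bug: Missing join condition: each staff row is matched to all departments rows instead of just its own

Fix: Specify the join condition linking the foreign key to the parent id

Corrected query:
SELECT c.id, p.name, c.salary FROM departments p JOIN staff c ON c.dept_id = p.id

Result:
id | name      | salary
---+-----------+-------
1  | Marketing | 44800 
2  | HR        | 140019
3  | Marketing | 47952 
4  | HR        | 157921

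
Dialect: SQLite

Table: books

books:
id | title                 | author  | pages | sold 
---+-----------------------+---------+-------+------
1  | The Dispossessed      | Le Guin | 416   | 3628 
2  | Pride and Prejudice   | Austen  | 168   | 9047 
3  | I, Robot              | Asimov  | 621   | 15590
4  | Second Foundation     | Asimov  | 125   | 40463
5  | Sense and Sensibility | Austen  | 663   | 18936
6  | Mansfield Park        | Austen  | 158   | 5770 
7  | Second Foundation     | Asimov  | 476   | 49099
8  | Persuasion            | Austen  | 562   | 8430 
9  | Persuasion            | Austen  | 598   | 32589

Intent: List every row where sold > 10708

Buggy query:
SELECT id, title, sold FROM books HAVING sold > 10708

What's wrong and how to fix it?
Bug: HAVING filters the output of aggregation, but this query has no GROUP BY and no aggregate functions, so SQLite rejects it (HAVING clause on a non-aggregate query); the condition here is per row

Fix: Use WHERE for row-level filtering

Corrected query:
SELECT id, title, sold FROM books WHERE sold > 10708

Result:
id | title                 | sold 
---+-----------------------+------
3  | I, Robot              | 15590
4  | Second Foundation     | 40463
5  | Sense and Sensibility | 18936
7  | Second Foundation     | 49099
9  | Persuasion            | 32589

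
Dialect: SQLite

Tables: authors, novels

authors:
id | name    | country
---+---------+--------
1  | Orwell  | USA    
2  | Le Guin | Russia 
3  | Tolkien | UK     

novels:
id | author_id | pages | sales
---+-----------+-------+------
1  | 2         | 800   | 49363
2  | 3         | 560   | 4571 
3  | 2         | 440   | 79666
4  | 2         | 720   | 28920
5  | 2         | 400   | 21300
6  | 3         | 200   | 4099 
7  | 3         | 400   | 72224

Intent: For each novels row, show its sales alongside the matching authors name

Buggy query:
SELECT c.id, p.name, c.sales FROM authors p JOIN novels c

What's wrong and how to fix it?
Bug: Missing join condition: each novels row is matched to all authors rows instead of just its own

Fix: Specify the join condition linking the foreign key to the parent id

Corrected query:
SELECT c.id, p.name, c.sales FROM authors p JOIN novels c ON c.author_id = p.id

Result:
id | name    | sales
---+---------+------
1  | Le Guin | 49363
2  | Tolkien | 4571 
3  | Le Guin | 79666
4  | Le Guin | 28920
5  | Le Guin | 21300
6  | Tolkien | 4099 
7  | Tolkien | 72224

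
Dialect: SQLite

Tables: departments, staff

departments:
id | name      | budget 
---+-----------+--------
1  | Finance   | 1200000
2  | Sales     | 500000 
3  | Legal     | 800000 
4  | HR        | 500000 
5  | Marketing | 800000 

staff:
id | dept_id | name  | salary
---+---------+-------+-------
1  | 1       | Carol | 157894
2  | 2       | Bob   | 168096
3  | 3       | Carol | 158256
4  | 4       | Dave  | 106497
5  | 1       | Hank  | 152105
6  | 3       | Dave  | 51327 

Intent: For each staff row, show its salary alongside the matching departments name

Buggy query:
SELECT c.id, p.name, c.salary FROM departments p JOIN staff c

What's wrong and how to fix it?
Bug: Missing join condition: each staff row is matched to all departments rows instead of just its own

Fix: Add ON c.dept_id = p.id to the JOIN

Corrected query:
SELECT c.id, p.name, c.salary FROM departments p JOIN staff c ON c.dept_id = p.id

Result:
id | name    | salary
---+---------+-------
1  | Finance | 157894
2  | Sales   | 168096
3  | Legal   | 158256
4  | HR      | 106497
5  | Finance | 152105
6  | Legal   | 51327 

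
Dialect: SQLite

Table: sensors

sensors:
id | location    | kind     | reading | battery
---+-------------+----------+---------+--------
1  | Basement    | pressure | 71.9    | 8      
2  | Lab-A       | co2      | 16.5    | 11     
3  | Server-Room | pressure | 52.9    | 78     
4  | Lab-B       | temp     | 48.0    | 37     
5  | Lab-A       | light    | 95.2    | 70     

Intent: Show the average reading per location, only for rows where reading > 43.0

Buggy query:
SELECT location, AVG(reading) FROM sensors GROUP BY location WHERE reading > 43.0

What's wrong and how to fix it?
Bug: WHERE cannot follow GROUP BY

Fix: Move the WHERE clause before GROUP BY

Corrected query:
SELECT location, AVG(reading) FROM sensors WHERE reading > 43.0 GROUP BY location

Result:
location    | AVG(reading)
------------+-------------
Basement    | 71.9        
Lab-A       | 95.2        
Lab-B       | 48          
Server-Room | 52.9        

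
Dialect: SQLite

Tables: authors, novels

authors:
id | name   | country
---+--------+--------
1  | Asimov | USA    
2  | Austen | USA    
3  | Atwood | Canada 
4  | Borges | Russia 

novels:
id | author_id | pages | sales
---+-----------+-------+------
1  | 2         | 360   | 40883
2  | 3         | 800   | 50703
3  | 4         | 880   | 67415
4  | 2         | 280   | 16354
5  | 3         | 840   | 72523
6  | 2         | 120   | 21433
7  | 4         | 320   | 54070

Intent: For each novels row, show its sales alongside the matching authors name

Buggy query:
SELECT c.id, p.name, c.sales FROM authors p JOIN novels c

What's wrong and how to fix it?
Bug: Missing join condition: each novels row is matched to all authors rows instead of just its own

Fix: Specify the join condition linking the foreign key to the parent id

Corrected query:
SELECT c.id, p.name, c.sales FROM authors p JOIN novels c ON c.author_id = p.id

Result:
id | name   | sales
---+--------+------
1  | Austen | 40883
2  | Atwood | 50703
3  | Borges | 67415
4  | Austen | 16354
5  | Atwood | 72523
6  | Austen | 21433
7  | Borges | 54070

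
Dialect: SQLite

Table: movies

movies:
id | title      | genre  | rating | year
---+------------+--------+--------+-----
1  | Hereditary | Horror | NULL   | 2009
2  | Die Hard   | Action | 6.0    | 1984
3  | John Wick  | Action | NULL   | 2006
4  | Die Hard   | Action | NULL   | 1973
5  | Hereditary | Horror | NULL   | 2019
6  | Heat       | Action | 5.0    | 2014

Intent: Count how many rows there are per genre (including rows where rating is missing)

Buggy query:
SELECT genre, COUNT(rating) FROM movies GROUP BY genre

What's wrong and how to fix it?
Bug: COUNT(column) counts non-NULL values only; rows with NULL rating aren't counted

Fix: Use COUNT(*) to count all rows regardless of NULL

Corrected query:
SELECT genre, COUNT(*) FROM movies GROUP BY genre

Result:
genre  | COUNT(*)
-------+---------
Action | 4       
Horror | 2       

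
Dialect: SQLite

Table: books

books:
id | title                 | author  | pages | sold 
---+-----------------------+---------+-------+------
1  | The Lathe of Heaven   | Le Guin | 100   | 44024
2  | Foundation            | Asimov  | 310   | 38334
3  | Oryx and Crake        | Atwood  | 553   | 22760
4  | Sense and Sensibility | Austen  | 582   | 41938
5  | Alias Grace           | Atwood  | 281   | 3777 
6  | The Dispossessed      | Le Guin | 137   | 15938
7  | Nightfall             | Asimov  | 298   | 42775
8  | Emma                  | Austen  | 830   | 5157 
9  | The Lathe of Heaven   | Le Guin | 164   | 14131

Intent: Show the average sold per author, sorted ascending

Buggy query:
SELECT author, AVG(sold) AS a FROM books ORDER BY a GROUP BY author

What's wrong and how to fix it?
Bug: ORDER BY appears before GROUP BY; SQL clause order requires GROUP BY first

Fix: Reorder: SELECT … FROM … GROUP BY … ORDER BY …

Corrected query:
SELECT author, AVG(sold) AS a FROM books GROUP BY author ORDER BY a

Result:
author  | a           
--------+-------------
Atwood  | 13268.5     
Austen  | 23547.5     
Le Guin | 24697.666667
Asimov  | 40554.5     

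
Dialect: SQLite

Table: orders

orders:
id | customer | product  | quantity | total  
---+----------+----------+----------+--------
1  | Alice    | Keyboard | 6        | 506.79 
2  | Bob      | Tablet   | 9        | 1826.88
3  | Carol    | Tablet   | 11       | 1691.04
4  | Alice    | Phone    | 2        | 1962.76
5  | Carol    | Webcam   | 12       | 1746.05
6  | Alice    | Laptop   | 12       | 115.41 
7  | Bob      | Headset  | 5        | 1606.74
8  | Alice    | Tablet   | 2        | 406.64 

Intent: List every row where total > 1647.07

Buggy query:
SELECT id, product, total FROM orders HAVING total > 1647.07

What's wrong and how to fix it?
Bug: HAVING filters the output of aggregation, but this query has no GROUP BY and no aggregate functions, so SQLite rejects it (HAVING clause on a non-aggregate query); the condition here is per row

Fix: Replace HAVING with WHERE since the condition applies to individual rows

Corrected query:
SELECT id, product, total FROM orders WHERE total > 1647.07

Result:
id | product | total  
---+---------+--------
2  | Tablet  | 1826.88
3  | Tablet  | 1691.04
4  | Phone   | 1962.76
5  | Webcam  | 1746.05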